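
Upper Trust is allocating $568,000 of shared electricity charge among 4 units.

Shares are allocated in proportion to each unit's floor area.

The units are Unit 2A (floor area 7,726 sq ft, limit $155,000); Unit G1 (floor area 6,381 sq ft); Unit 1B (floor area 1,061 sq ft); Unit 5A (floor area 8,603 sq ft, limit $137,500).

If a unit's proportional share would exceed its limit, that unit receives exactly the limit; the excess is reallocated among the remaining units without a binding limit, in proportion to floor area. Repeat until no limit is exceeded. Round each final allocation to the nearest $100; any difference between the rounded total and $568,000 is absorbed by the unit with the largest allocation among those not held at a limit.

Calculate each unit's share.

Combined floor area = 23,771.
Proportional shares (ignoring caps): Unit 2A 184,610.16; Unit G1 152,471.84; Unit 1B 25,352.24; Unit 5A 205,565.77.
Held at cap: Unit 2A ($155,000), Unit 5A ($137,500); remaining pool $275,500 reallocated over remaining floor area 7,442.
Shares after redistribution: Unit G1 236,222.18 → $236,200; Unit 1B 39,277.82 → $39,300.

Unit 2A: $155,000; Unit G1: $236,200; Unit 1B: $39,300; Unit 5A: $137,500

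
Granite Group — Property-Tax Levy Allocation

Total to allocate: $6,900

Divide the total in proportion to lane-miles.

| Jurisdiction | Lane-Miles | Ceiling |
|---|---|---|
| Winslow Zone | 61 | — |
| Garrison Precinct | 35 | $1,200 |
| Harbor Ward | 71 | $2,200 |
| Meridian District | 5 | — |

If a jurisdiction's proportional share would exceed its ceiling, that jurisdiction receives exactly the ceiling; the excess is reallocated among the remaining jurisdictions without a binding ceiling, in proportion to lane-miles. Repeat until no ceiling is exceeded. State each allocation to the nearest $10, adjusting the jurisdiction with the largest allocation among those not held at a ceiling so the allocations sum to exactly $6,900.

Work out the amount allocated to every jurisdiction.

Winslow Zone: $3,230 | Garrison Precinct: $1,200 | Harbor Ward: $2,200 | Meridian District: $270

Combined lane-miles = 172.
Proportional shares (ignoring caps): Winslow Zone 2,447.09; Garrison Precinct 1,404.07; Harbor Ward 2,848.26; Meridian District 200.58.
Held at cap: Garrison Precinct ($1,200), Harbor Ward ($2,200); residual $3,500 reallocated over remaining lane-miles 66.
Shares after redistribution: Winslow Zone 3,234.85 → $3,230; Meridian District 265.15 → $270.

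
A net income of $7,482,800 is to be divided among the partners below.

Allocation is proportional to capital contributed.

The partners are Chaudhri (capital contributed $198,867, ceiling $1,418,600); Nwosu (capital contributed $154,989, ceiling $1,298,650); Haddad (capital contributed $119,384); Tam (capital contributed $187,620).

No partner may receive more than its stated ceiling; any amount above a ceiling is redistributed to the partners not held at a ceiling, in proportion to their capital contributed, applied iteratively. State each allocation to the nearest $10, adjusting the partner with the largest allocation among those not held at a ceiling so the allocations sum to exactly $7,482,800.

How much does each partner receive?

Chaudhri: $1,418,600; Nwosu: $1,298,650; Haddad: $1,853,170; Tam: $2,912,380

Combined capital contributed = 660,860.
Unconstrained shares: Chaudhri 2,251,735.60; Nwosu 1,754,912.82; Haddad 1,351,763.76; Tam 2,124,387.82.
Capped: Chaudhri ($1,418,600), Nwosu ($1,298,650); residual $4,765,550 reallocated over remaining capital contributed 307,004.
Redistributed shares: Haddad 1,853,169.41 → $1,853,170; Tam 2,912,380.59 → $2,912,380.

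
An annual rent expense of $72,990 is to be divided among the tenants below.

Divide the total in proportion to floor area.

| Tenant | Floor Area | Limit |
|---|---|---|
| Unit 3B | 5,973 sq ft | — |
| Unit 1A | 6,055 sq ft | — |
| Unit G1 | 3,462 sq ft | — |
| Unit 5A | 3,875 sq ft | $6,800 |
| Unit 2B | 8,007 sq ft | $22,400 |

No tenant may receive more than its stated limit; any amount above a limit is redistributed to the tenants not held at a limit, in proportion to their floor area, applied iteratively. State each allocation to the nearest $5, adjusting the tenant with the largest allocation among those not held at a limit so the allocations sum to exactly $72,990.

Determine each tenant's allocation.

Sum of floor area: 27,372.
Unconstrained shares: Unit 3B 15,927.56; Unit 1A 16,146.22; Unit G1 9,231.75; Unit 5A 10,333.05; Unit 2B 21,351.41.
Capped: Unit 5A ($6,800); balance $66,190 reallocated over remaining floor area 23,497.
Capped: Unit 2B ($22,400); balance $43,790 reallocated over remaining floor area 15,490.
Redistributed shares: Unit 3B 16,885.58 → $16,885; Unit 1A 17,117.40 → $17,115; Unit G1 9,787.02 → $9,785.
Rounding difference +$5 applied to Unit 1A → $17,120.

Unit 3B: $16,885 · Unit 1A: $17,120 · Unit G1: $9,785 · Unit 5A: $6,800 · Unit 2B: $22,400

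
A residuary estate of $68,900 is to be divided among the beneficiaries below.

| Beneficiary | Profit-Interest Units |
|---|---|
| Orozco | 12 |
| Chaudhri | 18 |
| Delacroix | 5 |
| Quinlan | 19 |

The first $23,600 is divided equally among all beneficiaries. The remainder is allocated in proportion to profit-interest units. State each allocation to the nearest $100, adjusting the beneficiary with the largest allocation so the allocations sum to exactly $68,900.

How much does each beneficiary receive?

Orozco: $16,000 | Chaudhri: $21,000 | Delacroix: $10,100 | Quinlan: $21,800

Equal tier: $23,600 ÷ 4 = $5,900 apiece.
Remainder $45,300 by profit-interest units (total 54): Orozco 10,066.67 → $10,100; Chaudhri 15,100.00 → $15,100; Delacroix 4,194.44 → $4,200; Quinlan 15,938.89 → $15,900.
Totals: Orozco $5,900 + $10,100 = $16,000; Chaudhri $5,900 + $15,100 = $21,000; Delacroix $5,900 + $4,200 = $10,100; Quinlan $5,900 + $15,900 = $21,800.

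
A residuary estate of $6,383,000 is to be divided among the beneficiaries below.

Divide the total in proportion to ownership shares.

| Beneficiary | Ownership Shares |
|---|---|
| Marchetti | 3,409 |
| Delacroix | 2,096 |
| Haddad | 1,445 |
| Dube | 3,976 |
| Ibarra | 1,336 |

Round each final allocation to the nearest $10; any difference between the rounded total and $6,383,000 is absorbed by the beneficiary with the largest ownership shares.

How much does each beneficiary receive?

Ownership shares total: 12,262.
Proportional shares: Marchetti 3,409/12,262 × $6,383,000 = 1,774,559.37; Delacroix 2,096/12,262 × $6,383,000 = 1,091,075.52; Haddad 1,445/12,262 × $6,383,000 = 752,196.62; Dube 3,976/12,262 × $6,383,000 = 2,069,711.96; Ibarra 1,336/12,262 × $6,383,000 = 695,456.53.
At nearest $10: Marchetti $1,774,560; Delacroix $1,091,080; Haddad $752,200; Dube $2,069,710; Ibarra $695,460. Sum = $6,383,010.
Difference $6,383,000 − $6,383,010 = −$10 applied to largest ownership shares (Dube): Dube becomes $2,069,700.

Marchetti: $1,774,560; Delacroix: $1,091,080; Haddad: $752,200; Dube: $2,069,700; Ibarra: $695,460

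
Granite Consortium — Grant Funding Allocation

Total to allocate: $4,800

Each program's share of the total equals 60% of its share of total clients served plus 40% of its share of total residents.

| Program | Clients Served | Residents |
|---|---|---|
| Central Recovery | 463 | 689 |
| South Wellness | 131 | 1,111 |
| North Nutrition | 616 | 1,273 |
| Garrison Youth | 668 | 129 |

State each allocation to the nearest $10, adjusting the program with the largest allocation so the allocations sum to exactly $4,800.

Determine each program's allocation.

Totals — clients served 1,878, residents 3,202.
Combined weights (60% clients served + 40% residents): Central Recovery 0.2340; South Wellness 0.1806; North Nutrition 0.3558; Garrison Youth 0.2295.
Proportional shares: Central Recovery 1,123.17; South Wellness 867.08; North Nutrition 1,707.99; Garrison Youth 1,101.76.
At nearest $10: Central Recovery $1,120; South Wellness $870; North Nutrition $1,710; Garrison Youth $1,100. Sum = $4,800.
Rounded total matches; no reconciliation needed.

Central Recovery: $1,120 | South Wellness: $870 | North Nutrition: $1,710 | Garrison Youth: $1,100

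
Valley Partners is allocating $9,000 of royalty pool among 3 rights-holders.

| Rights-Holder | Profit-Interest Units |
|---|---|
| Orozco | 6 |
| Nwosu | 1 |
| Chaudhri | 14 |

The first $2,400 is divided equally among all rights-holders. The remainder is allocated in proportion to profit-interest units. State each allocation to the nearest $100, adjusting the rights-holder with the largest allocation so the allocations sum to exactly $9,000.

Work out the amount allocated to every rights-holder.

Equal tier: $2,400 ÷ 3 = $800 apiece.
Remainder $6,600 by profit-interest units (total 21): Orozco 1,885.71 → $1,900; Nwosu 314.29 → $300; Chaudhri 4,400.00 → $4,400.
Totals: Orozco $800 + $1,900 = $2,700; Nwosu $800 + $300 = $1,100; Chaudhri $800 + $4,400 = $5,200.

Orozco: $2,700; Nwosu: $1,100; Chaudhri: $5,200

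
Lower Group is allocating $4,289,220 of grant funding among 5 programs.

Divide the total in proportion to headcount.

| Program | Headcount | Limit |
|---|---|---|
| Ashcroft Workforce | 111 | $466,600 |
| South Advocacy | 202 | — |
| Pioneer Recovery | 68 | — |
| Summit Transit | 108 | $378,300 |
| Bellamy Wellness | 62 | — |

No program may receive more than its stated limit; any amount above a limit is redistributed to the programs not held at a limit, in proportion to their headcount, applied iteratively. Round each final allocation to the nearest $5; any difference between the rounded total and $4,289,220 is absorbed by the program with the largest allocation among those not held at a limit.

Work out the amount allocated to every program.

Total headcount = 551.
Pro-rata shares before constraints: Ashcroft Workforce 864,071.54; South Advocacy 1,572,454.52; Pioneer Recovery 529,341.13; Summit Transit 840,718.26; Bellamy Wellness 482,634.56.
Held at cap: Ashcroft Workforce ($466,600), Summit Transit ($378,300); remaining pool $3,444,320 reallocated over remaining headcount 332.
Redistributed shares: South Advocacy 2,095,640.48 → $2,095,640; Pioneer Recovery 705,463.13 → $705,465; Bellamy Wellness 643,216.39 → $643,215.

Ashcroft Workforce: $466,600 | South Advocacy: $2,095,640 | Pioneer Recovery: $705,465 | Summit Transit: $378,300 | Bellamy Wellness: $643,215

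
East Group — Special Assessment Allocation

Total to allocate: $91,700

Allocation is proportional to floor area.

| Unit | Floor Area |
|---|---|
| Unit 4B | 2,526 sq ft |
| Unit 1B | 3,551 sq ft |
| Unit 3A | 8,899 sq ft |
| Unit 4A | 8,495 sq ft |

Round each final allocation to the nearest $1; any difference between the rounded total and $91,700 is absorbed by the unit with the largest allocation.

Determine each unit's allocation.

Unit 4B: $9,869 | Unit 1B: $13,874 | Unit 3A: $34,767 | Unit 4A: $33,190

Floor area total: 23,471.
Proportional shares: Unit 4B 2,526/23,471 × $91,700 = 9,868.95; Unit 1B 3,551/23,471 × $91,700 = 13,873.58; Unit 3A 8,899/23,471 × $91,700 = 34,767.94; Unit 4A 8,495/23,471 × $91,700 = 33,189.53.
Rounded to nearest $1: Unit 4B $9,869; Unit 1B $13,874; Unit 3A $34,768; Unit 4A $33,190. Sum = $91,701.
Difference $91,700 − $91,701 = −$1 applied to largest allocation (Unit 3A): Unit 3A becomes $34,767.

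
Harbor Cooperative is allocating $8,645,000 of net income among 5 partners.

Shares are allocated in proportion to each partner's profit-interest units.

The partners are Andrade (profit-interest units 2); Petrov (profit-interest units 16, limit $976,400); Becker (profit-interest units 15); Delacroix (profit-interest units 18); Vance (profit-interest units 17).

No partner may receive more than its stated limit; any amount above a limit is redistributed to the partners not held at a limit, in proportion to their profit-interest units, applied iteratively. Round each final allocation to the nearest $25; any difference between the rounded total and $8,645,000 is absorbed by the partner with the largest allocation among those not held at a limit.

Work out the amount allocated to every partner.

Total profit-interest units = 68.
Pro-rata shares before constraints: Andrade 254,264.71; Petrov 2,034,117.65; Becker 1,906,985.29; Delacroix 2,288,382.35; Vance 2,161,250.00.
Capped: Petrov ($976,400); balance $7,668,600 reallocated over remaining profit-interest units 52.
Remaining shares: Andrade 294,946.15 → $294,950; Becker 2,212,096.15 → $2,212,100; Delacroix 2,654,515.38 → $2,654,525; Vance 2,507,042.31 → $2,507,050.
Rounding difference −$25 applied to Delacroix → $2,654,500.

Andrade: $294,950 | Petrov: $976,400 | Becker: $2,212,100 | Delacroix: $2,654,500 | Vance: $2,507,050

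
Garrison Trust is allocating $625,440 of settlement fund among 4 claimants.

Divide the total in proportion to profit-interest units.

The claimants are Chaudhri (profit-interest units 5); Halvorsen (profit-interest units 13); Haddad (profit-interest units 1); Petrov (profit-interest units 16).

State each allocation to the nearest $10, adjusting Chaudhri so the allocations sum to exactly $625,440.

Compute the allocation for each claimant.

Combined profit-interest units = 35.
Pro-rata amounts: Chaudhri 5/35 × $625,440 = 89,348.57; Halvorsen 13/35 × $625,440 = 232,306.29; Haddad 1/35 × $625,440 = 17,869.71; Petrov 16/35 × $625,440 = 285,915.43.
Rounded to nearest $10: Chaudhri $89,350; Halvorsen $232,310; Haddad $17,870; Petrov $285,920. Sum = $625,450.
Difference $625,440 − $625,450 = −$10 applied to Chaudhri: Chaudhri becomes $89,340.

Chaudhri: $89,340 | Halvorsen: $232,310 | Haddad: $17,870 | Petrov: $285,920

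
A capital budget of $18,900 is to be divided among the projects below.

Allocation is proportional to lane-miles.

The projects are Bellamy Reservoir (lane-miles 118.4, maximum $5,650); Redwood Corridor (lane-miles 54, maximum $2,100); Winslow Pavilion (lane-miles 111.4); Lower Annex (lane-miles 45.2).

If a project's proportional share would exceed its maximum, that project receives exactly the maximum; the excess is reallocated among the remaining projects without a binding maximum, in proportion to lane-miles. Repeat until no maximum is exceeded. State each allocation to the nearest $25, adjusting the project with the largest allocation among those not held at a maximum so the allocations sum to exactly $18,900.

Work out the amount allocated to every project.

Bellamy Reservoir: $5,650; Redwood Corridor: $2,100; Winslow Pavilion: $7,925; Lower Annex: $3,225

Lane-miles total: 329.
Proportional shares (ignoring caps): Bellamy Reservoir 6,801.70; Redwood Corridor 3,102.13; Winslow Pavilion 6,399.57; Lower Annex 2,596.60.
Held at cap: Bellamy Reservoir ($5,650), Redwood Corridor ($2,100); residual $11,150 reallocated over remaining lane-miles 156.6.
Shares after redistribution: Winslow Pavilion 7,931.74 → $7,925; Lower Annex 3,218.26 → $3,225.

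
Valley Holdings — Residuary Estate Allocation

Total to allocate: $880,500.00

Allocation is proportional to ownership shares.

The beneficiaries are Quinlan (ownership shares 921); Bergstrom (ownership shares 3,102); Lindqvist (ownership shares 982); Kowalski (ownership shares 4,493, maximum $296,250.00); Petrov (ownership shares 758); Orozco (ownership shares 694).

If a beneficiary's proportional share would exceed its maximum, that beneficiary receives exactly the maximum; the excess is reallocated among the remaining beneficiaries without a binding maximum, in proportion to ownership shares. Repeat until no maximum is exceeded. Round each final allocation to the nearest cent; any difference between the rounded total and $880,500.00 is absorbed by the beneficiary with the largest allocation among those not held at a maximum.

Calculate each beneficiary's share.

Combined ownership shares = 10,950.
Unconstrained shares: Quinlan 74,058.4932; Bergstrom 249,434.7945; Lindqvist 78,963.5616; Kowalski 361,286.4384; Petrov 60,951.5068; Orozco 55,805.2055.
Cap binds for Kowalski ($296,250.00); residual $584,250.00 reallocated over remaining ownership shares 6,457.
Shares after redistribution: Quinlan 83,335.0240 → $83,335.02; Bergstrom 280,678.8756 → $280,678.88; Lindqvist 88,854.4990 → $88,854.50; Petrov 68,586.2630 → $68,586.26; Orozco 62,795.3384 → $62,795.34.

Quinlan: $83,335.02 · Bergstrom: $280,678.88 · Lindqvist: $88,854.50 · Kowalski: $296,250.00 · Petrov: $68,586.26 · Orozco: $62,795.34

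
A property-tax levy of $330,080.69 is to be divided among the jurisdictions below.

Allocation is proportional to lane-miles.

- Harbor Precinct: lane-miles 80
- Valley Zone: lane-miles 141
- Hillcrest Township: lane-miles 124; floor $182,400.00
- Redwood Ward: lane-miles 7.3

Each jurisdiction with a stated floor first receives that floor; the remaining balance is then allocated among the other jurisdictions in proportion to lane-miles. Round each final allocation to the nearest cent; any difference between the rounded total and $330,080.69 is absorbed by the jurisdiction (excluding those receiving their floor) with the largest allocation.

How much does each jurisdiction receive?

Harbor Precinct: $51,749.69 · Valley Zone: $91,208.84 · Hillcrest Township: $182,400.00 · Redwood Ward: $4,722.16

Minimums first: Hillcrest Township $182,400.00. Remaining pool $147,680.69.
Remaining pool split over remaining lane-miles 228.3: Harbor Precinct 51,749.6943 → $51,749.69; Valley Zone 91,208.8361 → $91,208.84; Redwood Ward 4,722.1596 → $4,722.16.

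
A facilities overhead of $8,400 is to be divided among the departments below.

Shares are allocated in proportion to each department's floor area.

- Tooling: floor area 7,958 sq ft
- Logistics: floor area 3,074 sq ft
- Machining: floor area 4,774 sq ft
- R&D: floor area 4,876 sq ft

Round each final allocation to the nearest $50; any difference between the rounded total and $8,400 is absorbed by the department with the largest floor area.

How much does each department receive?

Tooling: $3,200; Logistics: $1,250; Machining: $1,950; R&D: $2,000

Combined floor area = 20,682.
Proportional shares: Tooling 7,958/20,682 × $8,400 = 3,232.14; Logistics 3,074/20,682 × $8,400 = 1,248.51; Machining 4,774/20,682 × $8,400 = 1,938.96; R&D 4,876/20,682 × $8,400 = 1,980.39.
At nearest $50: Tooling $3,250; Logistics $1,250; Machining $1,950; R&D $2,000. Sum = $8,450.
Difference $8,400 − $8,450 = −$50 applied to largest floor area (Tooling): Tooling becomes $3,200.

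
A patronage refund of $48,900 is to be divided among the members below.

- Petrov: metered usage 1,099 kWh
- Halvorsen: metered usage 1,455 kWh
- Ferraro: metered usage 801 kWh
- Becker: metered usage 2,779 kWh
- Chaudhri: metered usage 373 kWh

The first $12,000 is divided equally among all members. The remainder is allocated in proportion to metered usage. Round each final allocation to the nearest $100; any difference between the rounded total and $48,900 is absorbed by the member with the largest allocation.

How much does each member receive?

$12,000 shared equally gives $2,400 per member.
Remainder $36,900 by metered usage (total 6,507): Petrov 6,232.23 → $6,200; Halvorsen 8,251.04 → $8,300; Ferraro 4,542.32 → $4,500; Becker 15,759.20 → $15,800; Chaudhri 2,115.21 → $2,100.
Totals: Petrov $2,400 + $6,200 = $8,600; Halvorsen $2,400 + $8,300 = $10,700; Ferraro $2,400 + $4,500 = $6,900; Becker $2,400 + $15,800 = $18,200; Chaudhri $2,400 + $2,100 = $4,500.

Petrov: $8,600 | Halvorsen: $10,700 | Ferraro: $6,900 | Becker: $18,200 | Chaudhri: $4,500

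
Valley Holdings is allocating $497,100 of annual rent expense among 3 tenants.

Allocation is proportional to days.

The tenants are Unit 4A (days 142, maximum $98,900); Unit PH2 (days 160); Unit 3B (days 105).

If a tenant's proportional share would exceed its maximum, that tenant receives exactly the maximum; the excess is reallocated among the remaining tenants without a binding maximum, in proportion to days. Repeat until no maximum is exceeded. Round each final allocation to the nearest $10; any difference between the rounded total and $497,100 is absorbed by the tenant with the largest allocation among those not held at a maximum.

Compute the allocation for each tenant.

Unit 4A: $98,900 | Unit PH2: $240,420 | Unit 3B: $157,780

Days total: 407.
Pro-rata shares before constraints: Unit 4A 173,435.38; Unit PH2 195,420.15; Unit 3B 128,244.47.
Held at cap: Unit 4A ($98,900); remaining pool $398,200 reallocated over remaining days 265.
Shares after redistribution: Unit PH2 240,422.64 → $240,420; Unit 3B 157,777.36 → $157,780.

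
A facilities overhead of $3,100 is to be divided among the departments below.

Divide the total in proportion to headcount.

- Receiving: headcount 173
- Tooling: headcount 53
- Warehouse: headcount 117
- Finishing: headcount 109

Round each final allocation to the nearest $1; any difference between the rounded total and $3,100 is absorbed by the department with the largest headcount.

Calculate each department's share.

Total headcount = 173 + 53 + 117 + 109 = 452.
Pro-rata amounts: Receiving 1,186.504; Tooling 363.496; Warehouse 802.43; Finishing 747.57.
Rounded to nearest $1: Receiving $1,187; Tooling $363; Warehouse $802; Finishing $748. Sum = $3,100.
No rounding difference to absorb.

Receiving: $1,187 · Tooling: $363 · Warehouse: $802 · Finishing: $748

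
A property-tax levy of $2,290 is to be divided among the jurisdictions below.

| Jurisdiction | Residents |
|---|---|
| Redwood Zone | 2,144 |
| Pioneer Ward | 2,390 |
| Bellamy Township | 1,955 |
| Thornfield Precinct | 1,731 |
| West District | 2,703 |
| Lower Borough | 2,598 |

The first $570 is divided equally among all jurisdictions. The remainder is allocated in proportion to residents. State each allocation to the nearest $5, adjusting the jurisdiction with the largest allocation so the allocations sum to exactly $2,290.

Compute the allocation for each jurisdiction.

Redwood Zone: $370 · Pioneer Ward: $400 · Bellamy Township: $345 · Thornfield Precinct: $315 · West District: $435 · Lower Borough: $425

Equal tier: $570 ÷ 6 = $95 apiece.
Remainder $1,720 by residents (total 13,521): Redwood Zone 272.74 → $275; Pioneer Ward 304.03 → $305; Bellamy Township 248.69 → $250; Thornfield Precinct 220.20 → $220; West District 343.85 → $345; Lower Borough 330.49 → $330.
Rounding difference −$5 on remainder applied to West District.
Totals: Redwood Zone $95 + $275 = $370; Pioneer Ward $95 + $305 = $400; Bellamy Township $95 + $250 = $345; Thornfield Precinct $95 + $220 = $315; West District $95 + $340 = $435; Lower Borough $95 + $330 = $425.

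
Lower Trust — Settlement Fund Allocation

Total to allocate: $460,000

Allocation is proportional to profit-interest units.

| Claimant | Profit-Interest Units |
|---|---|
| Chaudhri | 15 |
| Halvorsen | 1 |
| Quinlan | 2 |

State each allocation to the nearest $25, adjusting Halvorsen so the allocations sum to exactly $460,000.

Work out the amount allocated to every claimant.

Sum of profit-interest units: 18.
Pro-rata amounts: Chaudhri 15/18 × $460,000 = 383,333.33; Halvorsen 1/18 × $460,000 = 25,555.56; Quinlan 2/18 × $460,000 = 51,111.11.
After rounding ($25): Chaudhri $383,325; Halvorsen $25,550; Quinlan $51,100. Sum = $459,975.
Difference $460,000 − $459,975 = +$25 applied to Halvorsen: Halvorsen becomes $25,575.

Chaudhri: $383,325 · Halvorsen: $25,575 · Quinlan: $51,100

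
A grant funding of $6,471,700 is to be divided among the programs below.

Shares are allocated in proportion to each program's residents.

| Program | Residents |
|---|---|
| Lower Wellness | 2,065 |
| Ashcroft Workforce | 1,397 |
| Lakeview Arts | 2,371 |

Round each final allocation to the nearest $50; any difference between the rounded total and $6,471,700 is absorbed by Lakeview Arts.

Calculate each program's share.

Combined residents = 5,833.
Proportional shares: Lower Wellness 2,065/5,833 × $6,471,700 = 2,291,112.72; Ashcroft Workforce 1,397/5,833 × $6,471,700 = 1,549,968.27; Lakeview Arts 2,371/5,833 × $6,471,700 = 2,630,619.01.
Rounded to nearest $50: Lower Wellness $2,291,100; Ashcroft Workforce $1,549,950; Lakeview Arts $2,630,600. Sum = $6,471,650.
Difference $6,471,700 − $6,471,650 = +$50 applied to Lakeview Arts: Lakeview Arts becomes $2,630,650.

Lower Wellness: $2,291,100 | Ashcroft Workforce: $1,549,950 | Lakeview Arts: $2,630,650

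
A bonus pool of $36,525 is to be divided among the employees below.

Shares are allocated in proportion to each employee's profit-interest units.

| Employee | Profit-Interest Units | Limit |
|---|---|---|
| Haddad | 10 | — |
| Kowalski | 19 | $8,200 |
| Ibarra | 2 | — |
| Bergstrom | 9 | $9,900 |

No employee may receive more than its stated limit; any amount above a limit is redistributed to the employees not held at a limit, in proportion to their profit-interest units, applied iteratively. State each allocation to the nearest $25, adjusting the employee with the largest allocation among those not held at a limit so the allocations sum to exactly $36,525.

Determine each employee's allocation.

Haddad: $15,350 | Kowalski: $8,200 | Ibarra: $3,075 | Bergstrom: $9,900

Total profit-interest units = 40.
Pro-rata shares before constraints: Haddad 9,131.25; Kowalski 17,349.38; Ibarra 1,826.25; Bergstrom 8,218.12.
Held at cap: Kowalski ($8,200); balance $28,325 reallocated over remaining profit-interest units 21.
Held at cap: Bergstrom ($9,900); balance $18,425 reallocated over remaining profit-interest units 12.
Remaining shares: Haddad 15,354.17 → $15,350; Ibarra 3,070.83 → $3,075.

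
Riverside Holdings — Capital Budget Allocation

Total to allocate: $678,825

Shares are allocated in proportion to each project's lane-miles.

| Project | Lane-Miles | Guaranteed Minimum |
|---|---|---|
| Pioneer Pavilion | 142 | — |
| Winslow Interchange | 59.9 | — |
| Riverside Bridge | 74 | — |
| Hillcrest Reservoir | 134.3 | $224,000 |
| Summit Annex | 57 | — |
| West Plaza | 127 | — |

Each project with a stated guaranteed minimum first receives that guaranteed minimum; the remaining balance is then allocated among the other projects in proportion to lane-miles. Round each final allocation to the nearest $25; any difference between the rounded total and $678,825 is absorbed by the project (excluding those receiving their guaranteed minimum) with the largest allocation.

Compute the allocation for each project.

Pioneer Pavilion: $140,425 · Winslow Interchange: $59,250 · Riverside Bridge: $73,175 · Hillcrest Reservoir: $224,000 · Summit Annex: $56,375 · West Plaza: $125,600

Guaranteed amounts: Hillcrest Reservoir $224,000. Balance $454,825.
Balance split over remaining lane-miles 459.9: Pioneer Pavilion 140,433.03 → $140,425; Winslow Interchange 59,239.00 → $59,250; Riverside Bridge 73,183.41 → $73,175; Summit Annex 56,371.00 → $56,375; West Plaza 125,598.55 → $125,600.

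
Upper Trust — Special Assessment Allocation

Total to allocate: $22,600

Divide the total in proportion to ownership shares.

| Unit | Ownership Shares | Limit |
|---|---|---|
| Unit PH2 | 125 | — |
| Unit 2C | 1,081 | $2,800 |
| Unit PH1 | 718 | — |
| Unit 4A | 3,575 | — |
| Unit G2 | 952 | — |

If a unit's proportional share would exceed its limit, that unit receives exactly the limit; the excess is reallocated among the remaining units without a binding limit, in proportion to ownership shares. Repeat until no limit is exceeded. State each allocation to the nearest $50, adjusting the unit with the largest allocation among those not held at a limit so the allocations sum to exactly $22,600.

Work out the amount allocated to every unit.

Unit PH2: $450; Unit 2C: $2,800; Unit PH1: $2,650; Unit 4A: $13,200; Unit G2: $3,500

Combined ownership shares = 6,451.
Pro-rata shares before constraints: Unit PH2 437.92; Unit 2C 3,787.10; Unit PH1 2,515.39; Unit 4A 12,524.41; Unit G2 3,335.17.
Cap binds for Unit 2C ($2,800); balance $19,800 reallocated over remaining ownership shares 5,370.
Shares after redistribution: Unit PH2 460.89 → $450; Unit PH1 2,647.37 → $2,650; Unit 4A 13,181.56 → $13,200; Unit G2 3,510.17 → $3,500.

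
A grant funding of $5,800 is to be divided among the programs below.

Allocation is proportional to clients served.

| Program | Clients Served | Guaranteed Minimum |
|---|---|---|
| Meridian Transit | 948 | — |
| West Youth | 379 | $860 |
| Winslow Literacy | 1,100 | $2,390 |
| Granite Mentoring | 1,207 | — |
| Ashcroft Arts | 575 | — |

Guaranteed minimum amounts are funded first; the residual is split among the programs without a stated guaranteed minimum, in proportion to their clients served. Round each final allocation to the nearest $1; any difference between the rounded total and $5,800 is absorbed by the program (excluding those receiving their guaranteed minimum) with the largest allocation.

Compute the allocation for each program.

Meridian Transit: $885 | West Youth: $860 | Winslow Literacy: $2,390 | Granite Mentoring: $1,128 | Ashcroft Arts: $537

Minimums first: West Youth $860; Winslow Literacy $2,390. Residual $2,550.
Residual split over remaining clients served 2,730: Meridian Transit 885.49 → $885; Granite Mentoring 1,127.42 → $1,127; Ashcroft Arts 537.09 → $537.
Rounding difference +$1 applied to Granite Mentoring → $1,128.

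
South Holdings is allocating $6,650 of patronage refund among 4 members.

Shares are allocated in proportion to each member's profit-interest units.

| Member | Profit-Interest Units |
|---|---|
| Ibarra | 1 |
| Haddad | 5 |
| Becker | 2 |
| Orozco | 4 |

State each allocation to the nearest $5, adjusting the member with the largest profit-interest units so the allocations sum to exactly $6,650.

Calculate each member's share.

Sum of profit-interest units: 1 + 5 + 2 + 4 = 12.
Pro-rata amounts: Ibarra 554.17; Haddad 2,770.83; Becker 1,108.33; Orozco 2,216.67.
Rounded to nearest $5: Ibarra $555; Haddad $2,770; Becker $1,110; Orozco $2,215. Sum = $6,650.
Sum already equals the total — no adjustment.

Ibarra: $555 · Haddad: $2,770 · Becker: $1,110 · Orozco: $2,215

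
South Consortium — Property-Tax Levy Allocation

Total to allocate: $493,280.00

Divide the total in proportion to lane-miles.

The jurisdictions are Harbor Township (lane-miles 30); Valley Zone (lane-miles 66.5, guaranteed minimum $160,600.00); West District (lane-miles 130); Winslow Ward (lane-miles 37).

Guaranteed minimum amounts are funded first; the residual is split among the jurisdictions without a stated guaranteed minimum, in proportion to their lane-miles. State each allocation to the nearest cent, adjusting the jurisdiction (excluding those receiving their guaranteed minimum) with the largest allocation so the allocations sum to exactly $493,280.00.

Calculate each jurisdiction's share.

Minimums first: Valley Zone $160,600.00. Residual $332,680.00.
Residual split over remaining lane-miles 197: Harbor Township 50,661.9289 → $50,661.93; West District 219,535.0254 → $219,535.03; Winslow Ward 62,483.0457 → $62,483.05.
Rounding difference −$0.01 applied to West District → $219,535.02.

Harbor Township: $50,661.93 · Valley Zone: $160,600.00 · West District: $219,535.02 · Winslow Ward: $62,483.05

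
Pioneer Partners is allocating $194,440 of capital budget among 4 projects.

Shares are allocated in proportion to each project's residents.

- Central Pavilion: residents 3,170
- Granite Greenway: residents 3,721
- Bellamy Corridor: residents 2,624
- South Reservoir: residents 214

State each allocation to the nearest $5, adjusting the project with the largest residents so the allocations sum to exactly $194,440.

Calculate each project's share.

Central Pavilion: $63,355 | Granite Greenway: $74,370 | Bellamy Corridor: $52,440 | South Reservoir: $4,275

Residents total: 9,729.
Unrounded shares: Central Pavilion 3,170/9,729 × $194,440 = 63,354.38; Granite Greenway 3,721/9,729 × $194,440 = 74,366.45; Bellamy Corridor 2,624/9,729 × $194,440 = 52,442.24; South Reservoir 214/9,729 × $194,440 = 4,276.92.
At nearest $5: Central Pavilion $63,355; Granite Greenway $74,365; Bellamy Corridor $52,440; South Reservoir $4,275. Sum = $194,435.
Difference $194,440 − $194,435 = +$5 applied to largest residents (Granite Greenway): Granite Greenway becomes $74,370.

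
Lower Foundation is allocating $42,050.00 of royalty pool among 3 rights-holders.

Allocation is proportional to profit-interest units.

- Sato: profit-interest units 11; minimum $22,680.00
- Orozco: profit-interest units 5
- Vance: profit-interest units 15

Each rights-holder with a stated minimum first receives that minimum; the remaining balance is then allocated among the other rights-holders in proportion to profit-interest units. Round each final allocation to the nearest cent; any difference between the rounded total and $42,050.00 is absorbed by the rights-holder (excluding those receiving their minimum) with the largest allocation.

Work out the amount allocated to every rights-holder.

Fund the minimums — Sato $22,680.00. Balance $19,370.00.
Balance split over remaining profit-interest units 20: Orozco 4,842.5000 → $4,842.50; Vance 14,527.5000 → $14,527.50.

Sato: $22,680.00; Orozco: $4,842.50; Vance: $14,527.50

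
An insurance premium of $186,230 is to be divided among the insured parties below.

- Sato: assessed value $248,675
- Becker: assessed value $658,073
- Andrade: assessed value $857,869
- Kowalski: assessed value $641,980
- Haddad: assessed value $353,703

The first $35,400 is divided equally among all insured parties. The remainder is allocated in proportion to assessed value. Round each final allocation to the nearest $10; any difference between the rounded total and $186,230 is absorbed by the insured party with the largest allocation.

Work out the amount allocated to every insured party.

Sato: $20,670 | Becker: $43,040 | Andrade: $53,950 | Kowalski: $42,160 | Haddad: $26,410

$35,400 shared equally gives $7,080 per insured party.
Remainder $150,830 by assessed value (total 2,760,300): Sato 13,588.25 → $13,590; Becker 35,958.83 → $35,960; Andrade 46,876.20 → $46,880; Kowalski 35,079.46 → $35,080; Haddad 19,327.26 → $19,330.
Rounding difference −$10 on remainder applied to Andrade.
Totals: Sato $7,080 + $13,590 = $20,670; Becker $7,080 + $35,960 = $43,040; Andrade $7,080 + $46,870 = $53,950; Kowalski $7,080 + $35,080 = $42,160; Haddad $7,080 + $19,330 = $26,410.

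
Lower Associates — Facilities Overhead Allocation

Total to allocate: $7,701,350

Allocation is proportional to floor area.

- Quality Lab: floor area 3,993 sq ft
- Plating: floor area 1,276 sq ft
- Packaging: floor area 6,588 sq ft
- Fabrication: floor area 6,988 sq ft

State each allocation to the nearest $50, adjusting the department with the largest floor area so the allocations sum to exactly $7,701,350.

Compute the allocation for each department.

Floor area total: 3,993 + 1,276 + 6,588 + 6,988 = 18,845.
Unrounded shares: Quality Lab 1,631,811.65; Plating 521,460.47; Packaging 2,692,305.32; Fabrication 2,855,772.56.
Rounded to nearest $50: Quality Lab $1,631,800; Plating $521,450; Packaging $2,692,300; Fabrication $2,855,750. Sum = $7,701,300.
Difference $7,701,350 − $7,701,300 = +$50 applied to largest floor area (Fabrication): Fabrication becomes $2,855,800.

Quality Lab: $1,631,800 · Plating: $521,450 · Packaging: $2,692,300 · Fabrication: $2,855,800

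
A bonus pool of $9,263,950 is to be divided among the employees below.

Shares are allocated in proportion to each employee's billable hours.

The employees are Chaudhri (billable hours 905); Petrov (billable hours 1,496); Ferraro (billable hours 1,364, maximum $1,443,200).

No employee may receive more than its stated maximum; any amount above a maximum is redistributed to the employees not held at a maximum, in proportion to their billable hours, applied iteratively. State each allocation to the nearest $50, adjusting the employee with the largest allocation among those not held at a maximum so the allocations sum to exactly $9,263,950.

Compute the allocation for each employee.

Chaudhri: $2,947,850 · Petrov: $4,872,900 · Ferraro: $1,443,200

Total billable hours = 3,765.
Proportional shares (ignoring caps): Chaudhri 2,226,792.76; Petrov 3,680,974.56; Ferraro 3,356,182.68.
Cap binds for Ferraro ($1,443,200); remaining pool $7,820,750 reallocated over remaining billable hours 2,401.
Shares after redistribution: Chaudhri 2,947,846.21 → $2,947,850; Petrov 4,872,903.79 → $4,872,900.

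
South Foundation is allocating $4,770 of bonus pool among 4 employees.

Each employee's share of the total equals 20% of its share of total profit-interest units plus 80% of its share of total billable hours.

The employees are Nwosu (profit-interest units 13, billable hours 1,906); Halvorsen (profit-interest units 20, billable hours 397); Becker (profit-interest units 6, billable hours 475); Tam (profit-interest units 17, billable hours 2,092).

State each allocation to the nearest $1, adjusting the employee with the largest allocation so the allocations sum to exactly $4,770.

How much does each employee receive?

Nwosu: $1,715 | Halvorsen: $652 | Becker: $474 | Tam: $1,929

Totals — profit-interest units 56, billable hours 4,870.
Blended shares (20% profit-interest units + 80% billable hours): Nwosu 0.3595; Halvorsen 0.1366; Becker 0.0995; Tam 0.4044.
Proportional shares: Nwosu 1,714.95; Halvorsen 651.79; Becker 474.41; Tam 1,928.84.
After rounding ($1): Nwosu $1,715; Halvorsen $652; Becker $474; Tam $1,929. Sum = $4,770.
No rounding difference to absorb.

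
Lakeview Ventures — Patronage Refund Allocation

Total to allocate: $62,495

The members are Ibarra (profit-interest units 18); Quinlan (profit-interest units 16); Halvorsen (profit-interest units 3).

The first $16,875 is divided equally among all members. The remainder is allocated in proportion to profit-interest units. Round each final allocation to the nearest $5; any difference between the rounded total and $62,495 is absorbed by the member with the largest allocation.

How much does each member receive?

Ibarra: $27,815 · Quinlan: $25,355 · Halvorsen: $9,325

Equal tier: $16,875 ÷ 3 = $5,625 apiece.
Remainder $45,620 by profit-interest units (total 37): Ibarra 22,193.51 → $22,195; Quinlan 19,727.57 → $19,730; Halvorsen 3,698.92 → $3,700.
Rounding difference −$5 on remainder applied to Ibarra.
Totals: Ibarra $5,625 + $22,190 = $27,815; Quinlan $5,625 + $19,730 = $25,355; Halvorsen $5,625 + $3,700 = $9,325.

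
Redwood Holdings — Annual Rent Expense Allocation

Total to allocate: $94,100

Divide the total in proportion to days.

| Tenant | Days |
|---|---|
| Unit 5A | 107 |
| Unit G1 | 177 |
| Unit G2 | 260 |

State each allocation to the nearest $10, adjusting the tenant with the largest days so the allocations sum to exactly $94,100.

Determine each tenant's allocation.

Unit 5A: $18,510; Unit G1: $30,620; Unit G2: $44,970

Combined days = 107 + 177 + 260 = 544.
Unrounded shares: Unit 5A 18,508.64; Unit G1 30,617.10; Unit G2 44,974.26.
Rounded to nearest $10: Unit 5A $18,510; Unit G1 $30,620; Unit G2 $44,970. Sum = $94,100.
No rounding difference to absorb.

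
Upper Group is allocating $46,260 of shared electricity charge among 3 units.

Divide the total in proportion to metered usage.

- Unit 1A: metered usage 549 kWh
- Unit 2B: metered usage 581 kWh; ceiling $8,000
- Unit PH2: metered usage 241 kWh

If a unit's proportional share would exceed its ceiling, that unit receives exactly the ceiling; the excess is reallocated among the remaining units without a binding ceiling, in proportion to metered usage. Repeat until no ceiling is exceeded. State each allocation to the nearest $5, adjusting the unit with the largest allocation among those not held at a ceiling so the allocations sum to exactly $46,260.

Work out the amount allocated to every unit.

Combined metered usage = 1,371.
Unconstrained shares: Unit 1A 18,524.25; Unit 2B 19,603.98; Unit PH2 8,131.77.
Held at cap: Unit 2B ($8,000); balance $38,260 reallocated over remaining metered usage 790.
Remaining shares: Unit 1A 26,588.28 → $26,590; Unit PH2 11,671.72 → $11,670.

Unit 1A: $26,590; Unit 2B: $8,000; Unit PH2: $11,670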